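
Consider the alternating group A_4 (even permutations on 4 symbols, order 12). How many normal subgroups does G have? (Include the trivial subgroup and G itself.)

3

G has 10 subgroups. Checking conjugation-invariance by order — order 1: 1/1 normal; order 2: 0/3 normal; order 3: 0/4 normal; order 4: 1/1 normal; order 12: 1/1 normal.
Total normal subgroups: 3.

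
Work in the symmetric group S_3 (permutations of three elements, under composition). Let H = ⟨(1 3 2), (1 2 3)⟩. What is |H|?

|⟨(1 3 2)⟩| = 3 and |⟨(1 2 3)⟩| = 3, so |H| is a multiple of lcm(3, 3) = 3 and divides |G| = 6.
Closing under the operation: H = {e, (1 2 3), (1 3 2)}, so |H| = 3.

3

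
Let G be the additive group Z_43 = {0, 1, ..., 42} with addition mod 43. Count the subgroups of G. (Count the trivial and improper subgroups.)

Subgroups of the cyclic group Z_43 correspond bijectively to divisors of 43.
Divisors of 43: 1, 43.
So Z_43 has 2 subgroups.

2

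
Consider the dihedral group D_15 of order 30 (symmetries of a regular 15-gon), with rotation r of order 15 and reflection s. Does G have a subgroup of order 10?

10 | 30. A subgroup of order 10 is {e, r^3, r^6, r^9, r^12, rs, r^4s, r^7s, r^10s, r^13s}.

Yes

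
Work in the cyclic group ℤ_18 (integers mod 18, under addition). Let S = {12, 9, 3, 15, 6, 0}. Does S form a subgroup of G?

Yes

|S| = 6 divides |G| = 18, consistent with Lagrange.
S contains the identity, every element's inverse is in S, and S is closed under +: it is a subgroup.
In fact S = ⟨3⟩.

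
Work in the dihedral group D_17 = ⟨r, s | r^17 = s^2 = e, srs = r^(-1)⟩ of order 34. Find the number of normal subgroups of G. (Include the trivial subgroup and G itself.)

G has 20 subgroups. Checking conjugation-invariance by order — order 1: 1/1 normal; order 2: 0/17 normal; order 17: 1/1 normal; order 34: 1/1 normal.
Total normal subgroups: 3.

3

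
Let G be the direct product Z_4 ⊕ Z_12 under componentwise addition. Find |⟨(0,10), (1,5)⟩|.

24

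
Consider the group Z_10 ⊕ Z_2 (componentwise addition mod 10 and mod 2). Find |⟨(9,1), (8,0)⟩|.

10

|⟨(9,1)⟩| = 10 and |⟨(8,0)⟩| = 5, so |H| is a multiple of lcm(10, 5) = 10 and divides |G| = 20.
Closing under the operation: H = {(0,0), (1,1), (2,0), (3,1), (4,0), (5,1), (6,0), (7,1), (8,0), (9,1)}, so |H| = 10.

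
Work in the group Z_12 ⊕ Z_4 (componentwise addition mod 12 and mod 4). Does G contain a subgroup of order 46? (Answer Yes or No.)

No

46 does not divide |G| = 48, so by Lagrange no subgroup of order 46 exists.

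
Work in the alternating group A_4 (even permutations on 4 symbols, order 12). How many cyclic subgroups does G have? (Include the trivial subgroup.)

Each element a generates a cyclic subgroup ⟨a⟩; distinct elements may generate the same one (a cyclic group of order d has φ(d) generators).
Cyclic subgroups by order — order 1: 1; order 2: 3; order 3: 4.
Total: 8.

8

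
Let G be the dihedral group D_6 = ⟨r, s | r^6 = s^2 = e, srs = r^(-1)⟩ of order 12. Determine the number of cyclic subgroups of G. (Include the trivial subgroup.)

10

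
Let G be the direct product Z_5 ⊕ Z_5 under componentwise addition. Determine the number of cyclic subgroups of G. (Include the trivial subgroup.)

A cyclic subgroup of order d is generated by each of its φ(d) elements of order d, so the cyclic subgroups of order d number (#elements of order d)/φ(d).
Cyclic subgroups by order — order 1: 1; order 5: 6.
Total: 7.

7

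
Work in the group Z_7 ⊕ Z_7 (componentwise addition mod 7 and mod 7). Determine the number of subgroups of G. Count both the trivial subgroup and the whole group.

|G| = 49, so by Lagrange every subgroup order divides 49. Divisors: 1, 7, 49.
Subgroups by order — order 1: 1; order 7: 8; order 49: 1.
Total: 1 + 8 + 1 = 10.

10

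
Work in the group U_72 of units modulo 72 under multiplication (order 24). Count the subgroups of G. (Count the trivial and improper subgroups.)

32

|G| = 24, so by Lagrange every subgroup order divides 24. Divisors: 1, 2, 3, 4, 6, 8, 12, 24.
Subgroups by order — order 1: 1; order 2: 7; order 3: 1; order 4: 7; order 6: 7; order 8: 1; order 12: 7; order 24: 1.
Total: 1 + 7 + 1 + 7 + 7 + 1 + 7 + 1 = 32.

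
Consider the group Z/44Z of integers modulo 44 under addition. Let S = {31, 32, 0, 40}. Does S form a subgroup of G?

40 ∈ S but its inverse 4 ∉ S, so S is not a subgroup.

No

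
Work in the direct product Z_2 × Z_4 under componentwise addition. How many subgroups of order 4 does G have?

3

|G| = 8 and 4 | 8, so subgroups of order 4 are possible by Lagrange.
The subgroups of order 4 are: {(0,0), (0,1), (0,2), (0,3)}; {(0,0), (0,2), (1,0), (1,2)}; {(0,0), (0,2), (1,1), (1,3)}.
So G has 3 subgroups of order 4.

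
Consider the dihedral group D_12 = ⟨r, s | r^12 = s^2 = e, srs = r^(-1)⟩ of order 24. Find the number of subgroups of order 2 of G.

|G| = 24 and 2 | 24, so subgroups of order 2 are possible by Lagrange.
The subgroups of order 2 are: {e, r^10s}; {e, r^11s}; {e, r^2s}; {e, r^3s}; … (13 in all).
So G has 13 subgroups of order 2.

13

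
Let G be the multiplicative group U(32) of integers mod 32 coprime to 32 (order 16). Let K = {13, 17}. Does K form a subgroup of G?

No

The identity 1 ∉ K, so K is not a subgroup.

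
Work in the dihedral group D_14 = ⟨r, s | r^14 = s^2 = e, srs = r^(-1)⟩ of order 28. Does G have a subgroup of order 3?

3 does not divide |G| = 28, so by Lagrange no subgroup of order 3 exists.

No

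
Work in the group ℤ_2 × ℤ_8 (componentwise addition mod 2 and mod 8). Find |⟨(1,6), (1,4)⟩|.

8

|⟨(1,6)⟩| = 4 and |⟨(1,4)⟩| = 2, so |H| is a multiple of lcm(4, 2) = 4 and divides |G| = 16.
Closing under the operation: H = {(0,0), (0,2), (0,4), (0,6), (1,0), (1,2), (1,4), (1,6)}, so |H| = 8.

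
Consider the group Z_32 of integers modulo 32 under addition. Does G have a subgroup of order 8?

Yes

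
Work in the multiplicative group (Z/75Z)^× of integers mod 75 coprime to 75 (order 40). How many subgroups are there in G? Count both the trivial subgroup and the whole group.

16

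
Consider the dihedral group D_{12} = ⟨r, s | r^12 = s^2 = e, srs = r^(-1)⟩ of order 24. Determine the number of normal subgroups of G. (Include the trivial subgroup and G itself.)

G has 34 subgroups. Checking conjugation-invariance by order — order 1: 1/1 normal; order 2: 1/13 normal; order 3: 1/1 normal; order 4: 1/7 normal; order 6: 1/5 normal; order 8: 0/3 normal; order 12: 3/3 normal; order 24: 1/1 normal.
Total normal subgroups: 9.

9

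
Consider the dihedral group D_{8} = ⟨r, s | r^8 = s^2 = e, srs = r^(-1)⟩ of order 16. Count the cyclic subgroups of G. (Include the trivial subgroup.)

12

Group the elements of G by the cyclic subgroup they generate; each cyclic subgroup of order d accounts for φ(d) elements.
Cyclic subgroups by order — order 1: 1; order 2: 9; order 4: 1; order 8: 1.
Total: 12.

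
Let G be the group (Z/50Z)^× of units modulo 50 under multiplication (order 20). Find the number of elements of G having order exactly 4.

2

The elements of order 4 are: 7, 43.
That's 2.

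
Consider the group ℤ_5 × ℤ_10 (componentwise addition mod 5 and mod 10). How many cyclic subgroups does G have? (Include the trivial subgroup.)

14

A cyclic subgroup of order d is generated by each of its φ(d) elements of order d, so the cyclic subgroups of order d number (#elements of order d)/φ(d).
Cyclic subgroups by order — order 1: 1; order 2: 1; order 5: 6; order 10: 6.
Total: 14.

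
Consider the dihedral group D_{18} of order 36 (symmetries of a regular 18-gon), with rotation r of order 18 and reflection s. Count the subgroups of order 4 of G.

|G| = 36 and 4 | 36, so subgroups of order 4 are possible by Lagrange.
The subgroups of order 4 are: {e, r^9, rs, r^10s}; {e, r^9, r^2s, r^11s}; {e, r^9, r^3s, r^12s}; {e, r^9, r^4s, r^13s}; … (9 in all).
So G has 9 subgroups of order 4.

9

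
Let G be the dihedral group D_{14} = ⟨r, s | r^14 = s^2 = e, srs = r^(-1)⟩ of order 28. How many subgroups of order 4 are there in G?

7

|G| = 28 and 4 | 28, so subgroups of order 4 are possible by Lagrange.
The subgroups of order 4 are: {e, r^7, r^3s, r^10s}; {e, r^7, r^4s, r^11s}; {e, r^7, r^5s, r^12s}; {e, r^7, r^6s, r^13s}; … (7 in all).
So G has 7 subgroups of order 4.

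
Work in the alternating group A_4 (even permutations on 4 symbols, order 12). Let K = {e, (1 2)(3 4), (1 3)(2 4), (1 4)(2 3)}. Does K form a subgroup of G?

Yes

|K| = 4 divides |G| = 12, consistent with Lagrange.
K contains the identity, every element's inverse is in K, and K is closed under ∘: it is a subgroup.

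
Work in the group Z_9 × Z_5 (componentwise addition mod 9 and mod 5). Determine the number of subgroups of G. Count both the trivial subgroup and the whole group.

6

|G| = 45, so by Lagrange every subgroup order divides 45. Divisors: 1, 3, 5, 9, 15, 45.
Subgroups by order — order 1: 1; order 3: 1; order 5: 1; order 9: 1; order 15: 1; order 45: 1.
Total: 1 + 1 + 1 + 1 + 1 + 1 = 6.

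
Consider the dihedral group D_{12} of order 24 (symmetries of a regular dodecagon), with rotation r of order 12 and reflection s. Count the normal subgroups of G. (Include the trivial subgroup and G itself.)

9

G has 34 subgroups. Checking conjugation-invariance by order — order 1: 1/1 normal; order 2: 1/13 normal; order 3: 1/1 normal; order 4: 1/7 normal; order 6: 1/5 normal; order 8: 0/3 normal; order 12: 3/3 normal; order 24: 1/1 normal.
Total normal subgroups: 9.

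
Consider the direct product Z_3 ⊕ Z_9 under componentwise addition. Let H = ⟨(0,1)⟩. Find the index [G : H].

|⟨(0,1)⟩| = 9 and |G| = 27.
By Lagrange, [G : H] = |G|/|H| = 27/9 = 3.

3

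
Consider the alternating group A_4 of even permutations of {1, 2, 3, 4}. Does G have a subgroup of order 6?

6 | 12, so Lagrange does not rule it out; but checking all subgroups of G, none has order 6.
(A_4 is the standard example that the converse of Lagrange fails.)

No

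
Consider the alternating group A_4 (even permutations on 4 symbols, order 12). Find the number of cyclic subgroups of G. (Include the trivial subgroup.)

Group the elements of G by the cyclic subgroup they generate; each cyclic subgroup of order d accounts for φ(d) elements.
Cyclic subgroups by order — order 1: 1; order 2: 3; order 3: 4.
Total: 8.

8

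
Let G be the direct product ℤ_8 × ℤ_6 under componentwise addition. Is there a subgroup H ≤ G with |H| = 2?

Yes

2 | 48. A subgroup of order 2 is {(0,0), (0,3)}.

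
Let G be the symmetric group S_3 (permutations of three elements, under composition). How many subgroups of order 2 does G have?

|G| = 6 and 2 | 6, so subgroups of order 2 are possible by Lagrange.
The subgroups of order 2 are: {e, (1 2)}; {e, (1 3)}; {e, (2 3)}.
So G has 3 subgroups of order 2.

3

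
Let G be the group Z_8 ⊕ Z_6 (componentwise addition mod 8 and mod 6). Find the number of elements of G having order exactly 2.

3

An element (a,b) has order lcm(ord(a), ord(b)); count pairs with lcm equal to 2.
Enumerating gives 3 such elements.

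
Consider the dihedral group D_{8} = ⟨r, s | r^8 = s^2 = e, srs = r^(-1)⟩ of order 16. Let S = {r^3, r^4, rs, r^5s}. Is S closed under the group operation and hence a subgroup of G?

The identity e ∉ S, so S is not a subgroup.

No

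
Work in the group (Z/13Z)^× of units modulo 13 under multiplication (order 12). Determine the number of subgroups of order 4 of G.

|G| = 12 and 4 | 12, so subgroups of order 4 are possible by Lagrange.
The subgroups of order 4 are: {1, 5, 8, 12}.
So G has 1 subgroup of order 4.

1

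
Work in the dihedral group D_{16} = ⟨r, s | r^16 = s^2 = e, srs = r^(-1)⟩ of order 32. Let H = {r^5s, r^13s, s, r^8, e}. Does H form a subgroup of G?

No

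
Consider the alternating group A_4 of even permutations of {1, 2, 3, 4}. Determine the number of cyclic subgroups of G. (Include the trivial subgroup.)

Each element a generates a cyclic subgroup ⟨a⟩; distinct elements may generate the same one (a cyclic group of order d has φ(d) generators).
Cyclic subgroups by order — order 1: 1; order 2: 3; order 3: 4.
Total: 8.

8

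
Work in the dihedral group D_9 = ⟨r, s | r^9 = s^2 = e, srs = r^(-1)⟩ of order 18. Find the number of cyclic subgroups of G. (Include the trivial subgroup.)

12

Group the elements of G by the cyclic subgroup they generate; each cyclic subgroup of order d accounts for φ(d) elements.
Cyclic subgroups by order — order 1: 1; order 2: 9; order 3: 1; order 9: 1.
Total: 12.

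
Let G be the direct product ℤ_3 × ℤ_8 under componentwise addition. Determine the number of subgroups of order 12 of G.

|G| = 24 and 12 | 24, so subgroups of order 12 are possible by Lagrange.
The subgroups of order 12 are: {(0,0), (0,2), (0,4), (0,6), (1,0), (1,2), (1,4), (1,6), (2,0), (2,2), (2,4), (2,6)}.
So G has 1 subgroup of order 12.

1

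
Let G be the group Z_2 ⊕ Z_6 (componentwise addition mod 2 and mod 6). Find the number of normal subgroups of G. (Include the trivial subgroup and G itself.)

10

G is abelian, so every subgroup is normal.
G has 10 subgroups in total, hence 10 normal subgroups.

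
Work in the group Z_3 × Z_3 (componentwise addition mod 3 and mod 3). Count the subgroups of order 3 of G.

4

|G| = 9 and 3 | 9, so subgroups of order 3 are possible by Lagrange.
The subgroups of order 3 are: {(0,0), (0,1), (0,2)}; {(0,0), (1,0), (2,0)}; {(0,0), (1,1), (2,2)}; {(0,0), (1,2), (2,1)}.
So G has 4 subgroups of order 3.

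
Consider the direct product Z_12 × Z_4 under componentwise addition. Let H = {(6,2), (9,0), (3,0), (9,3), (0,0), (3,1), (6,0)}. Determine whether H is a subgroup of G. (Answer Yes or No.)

No

|H| = 7 does not divide |G| = 48, so by Lagrange H is not a subgroup.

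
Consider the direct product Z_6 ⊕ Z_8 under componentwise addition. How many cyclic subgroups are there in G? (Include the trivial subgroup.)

16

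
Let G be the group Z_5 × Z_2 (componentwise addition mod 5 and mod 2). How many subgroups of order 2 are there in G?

|G| = 10 and 2 | 10, so subgroups of order 2 are possible by Lagrange.
The subgroups of order 2 are: {(0,0), (0,1)}.
So G has 1 subgroup of order 2.

1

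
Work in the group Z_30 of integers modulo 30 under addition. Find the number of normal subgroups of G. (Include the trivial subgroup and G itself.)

G is abelian, so every subgroup is normal.
G has 8 subgroups in total, hence 8 normal subgroups.

8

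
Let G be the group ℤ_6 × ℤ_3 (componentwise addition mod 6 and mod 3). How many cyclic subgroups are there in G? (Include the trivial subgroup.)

10

Each element a generates a cyclic subgroup ⟨a⟩; distinct elements may generate the same one (a cyclic group of order d has φ(d) generators).
Cyclic subgroups by order — order 1: 1; order 2: 1; order 3: 4; order 6: 4.
Total: 10.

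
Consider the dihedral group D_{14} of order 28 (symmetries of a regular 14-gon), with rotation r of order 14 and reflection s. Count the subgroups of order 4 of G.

|G| = 28 and 4 | 28, so subgroups of order 4 are possible by Lagrange.
The subgroups of order 4 are: {e, r^7, r^3s, r^10s}; {e, r^7, r^4s, r^11s}; {e, r^7, r^5s, r^12s}; {e, r^7, r^6s, r^13s}; … (7 in all).
So G has 7 subgroups of order 4.

7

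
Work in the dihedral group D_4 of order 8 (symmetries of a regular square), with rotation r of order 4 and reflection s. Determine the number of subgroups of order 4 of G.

3

|G| = 8 and 4 | 8, so subgroups of order 4 are possible by Lagrange.
The subgroups of order 4 are: {e, r, r^2, r^3}; {e, r^2, s, r^2s}; {e, r^2, rs, r^3s}.
So G has 3 subgroups of order 4.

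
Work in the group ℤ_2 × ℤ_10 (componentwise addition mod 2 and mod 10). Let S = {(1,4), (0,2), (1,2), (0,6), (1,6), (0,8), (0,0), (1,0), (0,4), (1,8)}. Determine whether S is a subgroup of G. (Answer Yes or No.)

|S| = 10 divides |G| = 20, consistent with Lagrange.
S contains the identity, every element's inverse is in S, and S is closed under +: it is a subgroup.
In fact S = ⟨(1,2)⟩.

Yes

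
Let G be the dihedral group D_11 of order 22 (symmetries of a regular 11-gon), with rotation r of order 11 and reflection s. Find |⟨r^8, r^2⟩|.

|⟨r^8⟩| = 11 and |⟨r^2⟩| = 11, so |H| is a multiple of lcm(11, 11) = 11 and divides |G| = 22.
Closing under the operation: H = {e, r, r^2, r^3, r^4, r^5, r^6, r^7, r^8, r^9, r^10}, so |H| = 11.

11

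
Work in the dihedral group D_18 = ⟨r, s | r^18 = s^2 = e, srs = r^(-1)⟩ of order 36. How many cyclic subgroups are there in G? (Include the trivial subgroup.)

Group the elements of G by the cyclic subgroup they generate; each cyclic subgroup of order d accounts for φ(d) elements.
Cyclic subgroups by order — order 1: 1; order 2: 19; order 3: 1; order 6: 1; order 9: 1; order 18: 1.
Total: 24.

24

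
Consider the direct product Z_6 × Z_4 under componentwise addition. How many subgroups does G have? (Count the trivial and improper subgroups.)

|G| = 24, so by Lagrange every subgroup order divides 24. Divisors: 1, 2, 3, 4, 6, 8, 12, 24.
Subgroups by order — order 1: 1; order 2: 3; order 3: 1; order 4: 3; order 6: 3; order 8: 1; order 12: 3; order 24: 1.
Total: 1 + 3 + 1 + 3 + 3 + 1 + 3 + 1 = 16.

16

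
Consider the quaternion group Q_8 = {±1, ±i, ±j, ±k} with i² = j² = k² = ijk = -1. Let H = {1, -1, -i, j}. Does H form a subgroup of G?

-i ∈ H but its inverse i ∉ H, so H is not a subgroup.

No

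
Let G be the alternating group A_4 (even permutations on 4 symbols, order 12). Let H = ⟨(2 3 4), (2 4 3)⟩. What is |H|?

3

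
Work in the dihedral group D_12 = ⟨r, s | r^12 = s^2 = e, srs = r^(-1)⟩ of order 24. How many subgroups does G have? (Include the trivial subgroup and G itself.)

34

|G| = 24, so by Lagrange every subgroup order divides 24. Divisors: 1, 2, 3, 4, 6, 8, 12, 24.
Subgroups by order — order 1: 1; order 2: 13; order 3: 1; order 4: 7; order 6: 5; order 8: 3; order 12: 3; order 24: 1.
Total: 1 + 13 + 1 + 7 + 5 + 3 + 3 + 1 = 34.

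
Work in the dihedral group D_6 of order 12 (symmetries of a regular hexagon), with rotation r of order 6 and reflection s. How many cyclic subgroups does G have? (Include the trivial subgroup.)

Group the elements of G by the cyclic subgroup they generate; each cyclic subgroup of order d accounts for φ(d) elements.
Cyclic subgroups by order — order 1: 1; order 2: 7; order 3: 1; order 6: 1.
Total: 10.

10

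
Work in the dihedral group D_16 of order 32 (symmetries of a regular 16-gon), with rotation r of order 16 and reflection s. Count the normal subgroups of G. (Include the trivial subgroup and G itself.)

8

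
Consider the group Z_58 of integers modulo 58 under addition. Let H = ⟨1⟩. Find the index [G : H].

|⟨1⟩| = 58 and |G| = 58.
By Lagrange, [G : H] = |G|/|H| = 58/58 = 1.

1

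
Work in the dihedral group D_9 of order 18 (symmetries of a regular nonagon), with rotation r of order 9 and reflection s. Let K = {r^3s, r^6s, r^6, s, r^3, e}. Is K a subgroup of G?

|K| = 6 divides |G| = 18, consistent with Lagrange.
K contains the identity, every element's inverse is in K, and K is closed under ·: it is a subgroup.

Yes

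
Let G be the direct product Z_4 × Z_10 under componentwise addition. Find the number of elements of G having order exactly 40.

0

An element (a,b) has order lcm(ord(a), ord(b)); count pairs with lcm equal to 40.
Enumerating gives 0 such elements.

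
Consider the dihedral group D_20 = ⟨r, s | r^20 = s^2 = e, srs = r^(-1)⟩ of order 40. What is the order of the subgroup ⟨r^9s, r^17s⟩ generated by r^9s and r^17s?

|⟨r^9s⟩| = 2 and |⟨r^17s⟩| = 2, so |H| is a multiple of lcm(2, 2) = 2 and divides |G| = 40.
Closing under the operation: H = {e, r^4, r^8, r^12, r^16, rs, r^5s, r^9s, r^13s, r^17s}, so |H| = 10.

10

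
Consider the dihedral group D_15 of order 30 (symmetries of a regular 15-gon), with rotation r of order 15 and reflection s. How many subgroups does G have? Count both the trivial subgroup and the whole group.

28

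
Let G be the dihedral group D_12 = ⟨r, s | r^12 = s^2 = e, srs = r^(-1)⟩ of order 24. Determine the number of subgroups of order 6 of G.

5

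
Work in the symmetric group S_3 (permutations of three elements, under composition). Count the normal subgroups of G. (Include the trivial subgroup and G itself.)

3

G has 6 subgroups. Checking conjugation-invariance by order — order 1: 1/1 normal; order 2: 0/3 normal; order 3: 1/1 normal; order 6: 1/1 normal.
Total normal subgroups: 3.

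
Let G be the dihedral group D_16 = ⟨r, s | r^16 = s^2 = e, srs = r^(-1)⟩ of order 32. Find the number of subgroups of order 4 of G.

9

|G| = 32 and 4 | 32, so subgroups of order 4 are possible by Lagrange.
The subgroups of order 4 are: {e, r^8, r^2s, r^10s}; {e, r^8, r^3s, r^11s}; {e, r^4, r^8, r^12}; {e, r^8, r^4s, r^12s}; … (9 in all).
So G has 9 subgroups of order 4.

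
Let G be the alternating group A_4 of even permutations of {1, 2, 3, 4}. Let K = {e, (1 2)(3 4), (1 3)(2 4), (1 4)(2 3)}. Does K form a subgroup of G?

|K| = 4 divides |G| = 12, consistent with Lagrange.
K contains the identity, every element's inverse is in K, and K is closed under ∘: it is a subgroup.

Yes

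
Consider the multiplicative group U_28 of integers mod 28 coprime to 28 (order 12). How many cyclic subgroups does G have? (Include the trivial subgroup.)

8

A cyclic subgroup of order d is generated by each of its φ(d) elements of order d, so the cyclic subgroups of order d number (#elements of order d)/φ(d).
Cyclic subgroups by order — order 1: 1; order 2: 3; order 3: 1; order 6: 3.
Total: 8.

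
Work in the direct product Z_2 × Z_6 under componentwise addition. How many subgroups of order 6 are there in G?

|G| = 12 and 6 | 12, so subgroups of order 6 are possible by Lagrange.
The subgroups of order 6 are: {(0,0), (0,1), (0,2), (0,3), (0,4), (0,5)}; {(0,0), (0,2), (0,4), (1,0), (1,2), (1,4)}; {(0,0), (0,2), (0,4), (1,1), (1,3), (1,5)}.
So G has 3 subgroups of order 6.

3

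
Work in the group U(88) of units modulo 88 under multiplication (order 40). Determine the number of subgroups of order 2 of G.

7

|G| = 40 and 2 | 40, so subgroups of order 2 are possible by Lagrange.
The subgroups of order 2 are: {1, 21}; {1, 23}; {1, 43}; {1, 45}; … (7 in all).
So G has 7 subgroups of order 2.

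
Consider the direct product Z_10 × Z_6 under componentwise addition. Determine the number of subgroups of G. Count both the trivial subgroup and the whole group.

20

|G| = 60, so by Lagrange every subgroup order divides 60. Divisors: 1, 2, 3, 4, 5, 6, 10, 12, 15, 20, 30, 60.
Subgroups by order — order 1: 1; order 2: 3; order 3: 1; order 4: 1; order 5: 1; order 6: 3; order 10: 3; order 12: 1; order 15: 1; order 20: 1; order 30: 3; order 60: 1.
Total: 1 + 3 + 1 + 1 + 1 + 3 + 3 + 1 + 1 + 1 + 3 + 1 = 20.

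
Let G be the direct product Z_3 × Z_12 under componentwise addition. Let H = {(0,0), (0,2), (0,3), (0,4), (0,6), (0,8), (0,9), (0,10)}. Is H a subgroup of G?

|H| = 8 does not divide |G| = 36, so by Lagrange H is not a subgroup.

No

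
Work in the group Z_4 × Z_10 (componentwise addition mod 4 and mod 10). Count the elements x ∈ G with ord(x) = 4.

4

An element (a,b) has order lcm(ord(a), ord(b)); count pairs with lcm equal to 4.
Enumerating gives 4 such elements.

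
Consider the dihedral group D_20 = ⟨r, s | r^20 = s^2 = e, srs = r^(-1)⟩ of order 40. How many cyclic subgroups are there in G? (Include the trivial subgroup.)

Group the elements of G by the cyclic subgroup they generate; each cyclic subgroup of order d accounts for φ(d) elements.
Cyclic subgroups by order — order 1: 1; order 2: 21; order 4: 1; order 5: 1; order 10: 1; order 20: 1.
Total: 26.

26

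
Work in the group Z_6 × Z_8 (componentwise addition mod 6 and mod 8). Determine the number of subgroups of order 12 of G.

3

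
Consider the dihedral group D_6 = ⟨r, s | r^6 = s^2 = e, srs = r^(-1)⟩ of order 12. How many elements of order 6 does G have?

2

The elements of order 6 are: r, r^5.
That's 2.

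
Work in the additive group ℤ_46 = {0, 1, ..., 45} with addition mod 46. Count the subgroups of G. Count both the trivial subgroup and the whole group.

4

A cyclic group of order 46 has exactly one subgroup for each divisor of 46.
Divisors of 46: 1, 2, 23, 46.
So ℤ_46 has 4 subgroups.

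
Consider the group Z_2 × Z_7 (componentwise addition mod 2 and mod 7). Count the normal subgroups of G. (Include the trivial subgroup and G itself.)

G is abelian, so every subgroup is normal.
G has 4 subgroups in total, hence 4 normal subgroups.

4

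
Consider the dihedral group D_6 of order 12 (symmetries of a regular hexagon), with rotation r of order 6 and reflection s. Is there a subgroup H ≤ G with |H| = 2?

2 | 12. A subgroup of order 2 is {e, r^2s}.

Yes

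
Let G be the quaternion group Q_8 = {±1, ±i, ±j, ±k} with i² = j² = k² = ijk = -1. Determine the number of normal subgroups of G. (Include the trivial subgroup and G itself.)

G has 6 subgroups. Checking conjugation-invariance by order — order 1: 1/1 normal; order 2: 1/1 normal; order 4: 3/3 normal; order 8: 1/1 normal.
Total normal subgroups: 6.

6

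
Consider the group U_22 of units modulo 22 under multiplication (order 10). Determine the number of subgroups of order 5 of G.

|G| = 10 and 5 | 10, so subgroups of order 5 are possible by Lagrange.
The subgroups of order 5 are: {1, 3, 5, 9, 15}.
So G has 1 subgroup of order 5.

1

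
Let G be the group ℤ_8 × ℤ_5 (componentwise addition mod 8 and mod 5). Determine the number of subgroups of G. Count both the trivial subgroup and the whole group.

8

|G| = 40, so by Lagrange every subgroup order divides 40. Divisors: 1, 2, 4, 5, 8, 10, 20, 40.
Subgroups by order — order 1: 1; order 2: 1; order 4: 1; order 5: 1; order 8: 1; order 10: 1; order 20: 1; order 40: 1.
Total: 1 + 1 + 1 + 1 + 1 + 1 + 1 + 1 = 8.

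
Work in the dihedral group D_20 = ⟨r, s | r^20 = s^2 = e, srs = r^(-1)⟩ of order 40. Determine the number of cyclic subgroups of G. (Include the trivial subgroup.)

26

A cyclic subgroup of order d is generated by each of its φ(d) elements of order d, so the cyclic subgroups of order d number (#elements of order d)/φ(d).
Cyclic subgroups by order — order 1: 1; order 2: 21; order 4: 1; order 5: 1; order 10: 1; order 20: 1.
Total: 26.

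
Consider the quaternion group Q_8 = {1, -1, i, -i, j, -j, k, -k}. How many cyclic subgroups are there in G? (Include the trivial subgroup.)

5

Group the elements of G by the cyclic subgroup they generate; each cyclic subgroup of order d accounts for φ(d) elements.
Cyclic subgroups by order — order 1: 1; order 2: 1; order 4: 3.
Total: 5.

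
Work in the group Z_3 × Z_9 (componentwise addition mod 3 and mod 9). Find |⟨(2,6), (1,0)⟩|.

9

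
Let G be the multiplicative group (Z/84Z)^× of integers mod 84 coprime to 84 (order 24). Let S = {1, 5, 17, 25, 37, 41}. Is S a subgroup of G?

Yes

|S| = 6 divides |G| = 24, consistent with Lagrange.
S contains the identity, every element's inverse is in S, and S is closed under ·: it is a subgroup.
In fact S = ⟨17⟩.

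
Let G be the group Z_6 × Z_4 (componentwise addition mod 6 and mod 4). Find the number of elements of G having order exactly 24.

An element (a,b) has order lcm(ord(a), ord(b)); count pairs with lcm equal to 24.
Enumerating gives 0 such elements.

0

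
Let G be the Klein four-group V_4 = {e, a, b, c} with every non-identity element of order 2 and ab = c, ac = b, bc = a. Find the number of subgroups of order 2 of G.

|G| = 4 and 2 | 4, so subgroups of order 2 are possible by Lagrange.
The subgroups of order 2 are: {e, a}; {e, b}; {e, c}.
So G has 3 subgroups of order 2.

3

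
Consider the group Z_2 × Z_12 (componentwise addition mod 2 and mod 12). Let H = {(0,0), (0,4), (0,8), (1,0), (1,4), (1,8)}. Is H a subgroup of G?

Yes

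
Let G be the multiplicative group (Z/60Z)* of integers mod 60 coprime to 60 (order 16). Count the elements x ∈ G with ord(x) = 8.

No element of G has order 8 (even though 8 | 16).

0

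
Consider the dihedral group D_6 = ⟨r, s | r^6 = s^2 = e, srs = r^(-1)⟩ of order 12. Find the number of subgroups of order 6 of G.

3

|G| = 12 and 6 | 12, so subgroups of order 6 are possible by Lagrange.
The subgroups of order 6 are: {e, r, r^2, r^3, r^4, r^5}; {e, r^2, r^4, s, r^2s, r^4s}; {e, r^2, r^4, rs, r^3s, r^5s}.
So G has 3 subgroups of order 6.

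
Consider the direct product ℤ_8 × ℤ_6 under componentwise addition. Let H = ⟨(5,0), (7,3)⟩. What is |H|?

16

|⟨(5,0)⟩| = 8 and |⟨(7,3)⟩| = 8, so |H| is a multiple of lcm(8, 8) = 8 and divides |G| = 48.
Closing under the operation: H = {(0,0), (0,3), (1,0), (1,3), (2,0), (2,3), (3,0), (3,3), (4,0), (4,3), (5,0), (5,3), (6,0), (6,3), (7,0), (7,3)}, so |H| = 16.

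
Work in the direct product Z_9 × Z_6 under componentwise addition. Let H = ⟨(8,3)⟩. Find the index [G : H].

3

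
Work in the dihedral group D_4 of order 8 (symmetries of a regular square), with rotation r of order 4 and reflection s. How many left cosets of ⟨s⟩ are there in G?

|⟨s⟩| = 2 and |G| = 8.
By Lagrange, [G : H] = |G|/|H| = 8/2 = 4.

4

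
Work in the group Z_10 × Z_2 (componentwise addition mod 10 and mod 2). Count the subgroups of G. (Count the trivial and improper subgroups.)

|G| = 20, so by Lagrange every subgroup order divides 20. Divisors: 1, 2, 4, 5, 10, 20.
Subgroups by order — order 1: 1; order 2: 3; order 4: 1; order 5: 1; order 10: 3; order 20: 1.
Total: 1 + 3 + 1 + 1 + 3 + 1 = 10.

10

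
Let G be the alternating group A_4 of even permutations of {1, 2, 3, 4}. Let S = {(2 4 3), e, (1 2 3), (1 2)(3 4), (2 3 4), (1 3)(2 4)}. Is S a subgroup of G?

(1 2 3) ∈ S but its inverse (1 3 2) ∉ S, so S is not a subgroup.

No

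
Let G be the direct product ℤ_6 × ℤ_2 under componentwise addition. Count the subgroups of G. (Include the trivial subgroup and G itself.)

10

|G| = 12, so by Lagrange every subgroup order divides 12. Divisors: 1, 2, 3, 4, 6, 12.
Subgroups by order — order 1: 1; order 2: 3; order 3: 1; order 4: 1; order 6: 3; order 12: 1.
Total: 1 + 3 + 1 + 1 + 3 + 1 = 10.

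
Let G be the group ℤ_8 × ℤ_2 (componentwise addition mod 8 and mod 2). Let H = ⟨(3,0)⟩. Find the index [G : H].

|⟨(3,0)⟩| = 8 and |G| = 16.
By Lagrange, [G : H] = |G|/|H| = 16/8 = 2.

2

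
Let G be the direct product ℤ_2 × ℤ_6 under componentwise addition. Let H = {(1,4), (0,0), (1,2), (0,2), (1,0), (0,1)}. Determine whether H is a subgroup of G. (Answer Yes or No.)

No

(0,1) ∈ H but its inverse (0,5) ∉ H, so H is not a subgroup.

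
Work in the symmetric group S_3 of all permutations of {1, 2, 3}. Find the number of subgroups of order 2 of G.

|G| = 6 and 2 | 6, so subgroups of order 2 are possible by Lagrange.
The subgroups of order 2 are: {e, (1 2)}; {e, (1 3)}; {e, (2 3)}.
So G has 3 subgroups of order 2.

3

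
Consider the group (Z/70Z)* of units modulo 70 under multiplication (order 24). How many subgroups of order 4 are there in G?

3

|G| = 24 and 4 | 24, so subgroups of order 4 are possible by Lagrange.
The subgroups of order 4 are: {1, 13, 27, 29}; {1, 29, 41, 69}; {1, 29, 43, 57}.
So G has 3 subgroups of order 4.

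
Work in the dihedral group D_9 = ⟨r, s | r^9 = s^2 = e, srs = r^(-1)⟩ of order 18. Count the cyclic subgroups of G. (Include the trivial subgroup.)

Each element a generates a cyclic subgroup ⟨a⟩; distinct elements may generate the same one (a cyclic group of order d has φ(d) generators).
Cyclic subgroups by order — order 1: 1; order 2: 9; order 3: 1; order 9: 1.
Total: 12.

12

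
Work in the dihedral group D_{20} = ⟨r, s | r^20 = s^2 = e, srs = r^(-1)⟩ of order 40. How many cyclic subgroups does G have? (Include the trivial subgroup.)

26

Group the elements of G by the cyclic subgroup they generate; each cyclic subgroup of order d accounts for φ(d) elements.
Cyclic subgroups by order — order 1: 1; order 2: 21; order 4: 1; order 5: 1; order 10: 1; order 20: 1.
Total: 26.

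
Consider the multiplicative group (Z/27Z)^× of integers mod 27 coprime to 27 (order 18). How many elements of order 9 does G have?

6

The elements of order 9 are: 4, 7, 13, 16, 22, 25.
That's 6.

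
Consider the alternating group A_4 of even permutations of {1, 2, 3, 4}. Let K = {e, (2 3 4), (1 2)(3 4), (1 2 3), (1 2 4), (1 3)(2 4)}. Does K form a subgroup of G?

(1 2 4) ∈ K but its inverse (1 4 2) ∉ K, so K is not a subgroup.

No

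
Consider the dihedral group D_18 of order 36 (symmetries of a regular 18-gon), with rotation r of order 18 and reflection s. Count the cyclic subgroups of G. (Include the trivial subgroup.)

24

Each element a generates a cyclic subgroup ⟨a⟩; distinct elements may generate the same one (a cyclic group of order d has φ(d) generators).
Cyclic subgroups by order — order 1: 1; order 2: 19; order 3: 1; order 6: 1; order 9: 1; order 18: 1.
Total: 24.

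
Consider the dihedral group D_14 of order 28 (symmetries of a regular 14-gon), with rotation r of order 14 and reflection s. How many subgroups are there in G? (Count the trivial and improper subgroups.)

28

|G| = 28, so by Lagrange every subgroup order divides 28. Divisors: 1, 2, 4, 7, 14, 28.
Subgroups by order — order 1: 1; order 2: 15; order 4: 7; order 7: 1; order 14: 3; order 28: 1.
Total: 1 + 15 + 7 + 1 + 3 + 1 = 28.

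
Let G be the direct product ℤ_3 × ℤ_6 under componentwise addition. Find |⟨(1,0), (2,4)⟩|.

|⟨(1,0)⟩| = 3 and |⟨(2,4)⟩| = 3, so |H| is a multiple of lcm(3, 3) = 3 and divides |G| = 18.
Closing under the operation: H = {(0,0), (0,2), (0,4), (1,0), (1,2), (1,4), (2,0), (2,2), (2,4)}, so |H| = 9.

9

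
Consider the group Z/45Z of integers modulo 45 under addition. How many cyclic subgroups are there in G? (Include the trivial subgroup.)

Each element a generates a cyclic subgroup ⟨a⟩; distinct elements may generate the same one (a cyclic group of order d has φ(d) generators).
Cyclic subgroups by order — order 1: 1; order 3: 1; order 5: 1; order 9: 1; order 15: 1; order 45: 1.
Total: 6.

6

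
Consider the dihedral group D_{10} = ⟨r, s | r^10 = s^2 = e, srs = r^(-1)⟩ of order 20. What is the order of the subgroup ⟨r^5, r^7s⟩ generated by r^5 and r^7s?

|⟨r^5⟩| = 2 and |⟨r^7s⟩| = 2, so |H| is a multiple of lcm(2, 2) = 2 and divides |G| = 20.
Closing under the operation: H = {e, r^5, r^2s, r^7s}, so |H| = 4.

4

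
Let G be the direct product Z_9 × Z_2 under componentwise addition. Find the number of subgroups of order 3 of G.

1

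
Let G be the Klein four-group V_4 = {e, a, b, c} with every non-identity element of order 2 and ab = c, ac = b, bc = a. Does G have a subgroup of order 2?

2 | 4. A subgroup of order 2 is {e, a}.

Yes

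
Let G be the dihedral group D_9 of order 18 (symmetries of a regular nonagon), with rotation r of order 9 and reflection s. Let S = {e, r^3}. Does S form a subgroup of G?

No

r^3 ∈ S but its inverse r^6 ∉ S, so S is not a subgroup.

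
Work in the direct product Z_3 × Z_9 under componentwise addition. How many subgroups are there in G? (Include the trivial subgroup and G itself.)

|G| = 27, so by Lagrange every subgroup order divides 27. Divisors: 1, 3, 9, 27.
Subgroups by order — order 1: 1; order 3: 4; order 9: 4; order 27: 1.
Total: 1 + 4 + 4 + 1 = 10.

10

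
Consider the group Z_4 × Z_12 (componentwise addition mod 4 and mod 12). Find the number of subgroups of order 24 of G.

3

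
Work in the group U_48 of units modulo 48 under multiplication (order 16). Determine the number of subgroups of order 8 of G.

7

|G| = 16 and 8 | 16, so subgroups of order 8 are possible by Lagrange.
The subgroups of order 8 are: {1, 11, 13, 23, 25, 35, 37, 47}; {1, 11, 17, 19, 25, 35, 41, 43}; {1, 5, 7, 11, 25, 29, 31, 35}; {1, 5, 13, 17, 25, 29, 37, 41}; … (7 in all).
So G has 7 subgroups of order 8.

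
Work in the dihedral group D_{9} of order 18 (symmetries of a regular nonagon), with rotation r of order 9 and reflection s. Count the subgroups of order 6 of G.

3

|G| = 18 and 6 | 18, so subgroups of order 6 are possible by Lagrange.
The subgroups of order 6 are: {e, r^3, r^6, r^2s, r^5s, r^8s}; {e, r^3, r^6, s, r^3s, r^6s}; {e, r^3, r^6, rs, r^4s, r^7s}.
So G has 3 subgroups of order 6.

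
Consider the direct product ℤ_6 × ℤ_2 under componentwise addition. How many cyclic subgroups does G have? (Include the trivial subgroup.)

8

Each element a generates a cyclic subgroup ⟨a⟩; distinct elements may generate the same one (a cyclic group of order d has φ(d) generators).
Cyclic subgroups by order — order 1: 1; order 2: 3; order 3: 1; order 6: 3.
Total: 8.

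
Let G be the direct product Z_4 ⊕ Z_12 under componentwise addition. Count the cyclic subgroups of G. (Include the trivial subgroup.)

A cyclic subgroup of order d is generated by each of its φ(d) elements of order d, so the cyclic subgroups of order d number (#elements of order d)/φ(d).
Cyclic subgroups by order — order 1: 1; order 2: 3; order 3: 1; order 4: 6; order 6: 3; order 12: 6.
Total: 20.

20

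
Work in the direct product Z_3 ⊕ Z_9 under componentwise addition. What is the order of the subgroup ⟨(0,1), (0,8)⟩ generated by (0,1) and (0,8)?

9

|⟨(0,1)⟩| = 9 and |⟨(0,8)⟩| = 9, so |H| is a multiple of lcm(9, 9) = 9 and divides |G| = 27.
Closing under the operation: H = {(0,0), (0,1), (0,2), (0,3), (0,4), (0,5), (0,6), (0,7), (0,8)}, so |H| = 9.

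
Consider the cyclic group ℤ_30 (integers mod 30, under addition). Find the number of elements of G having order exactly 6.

2

In a cyclic group of order 30, the number of elements of order d (for d | 30) is φ(d).
φ(6) = 2.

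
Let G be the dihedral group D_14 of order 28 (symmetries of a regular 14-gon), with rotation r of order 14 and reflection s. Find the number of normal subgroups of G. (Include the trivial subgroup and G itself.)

7

G has 28 subgroups. Checking conjugation-invariance by order — order 1: 1/1 normal; order 2: 1/15 normal; order 4: 0/7 normal; order 7: 1/1 normal; order 14: 3/3 normal; order 28: 1/1 normal.
Total normal subgroups: 7.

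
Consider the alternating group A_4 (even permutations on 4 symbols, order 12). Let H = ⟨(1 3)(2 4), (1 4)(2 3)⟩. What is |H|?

|⟨(1 3)(2 4)⟩| = 2 and |⟨(1 4)(2 3)⟩| = 2, so |H| is a multiple of lcm(2, 2) = 2 and divides |G| = 12.
Closing under the operation: H = {e, (1 2)(3 4), (1 3)(2 4), (1 4)(2 3)}, so |H| = 4.

4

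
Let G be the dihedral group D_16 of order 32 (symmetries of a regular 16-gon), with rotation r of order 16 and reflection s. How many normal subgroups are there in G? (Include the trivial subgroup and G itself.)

8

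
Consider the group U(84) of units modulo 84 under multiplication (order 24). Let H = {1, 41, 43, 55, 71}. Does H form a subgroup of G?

|H| = 5 does not divide |G| = 24, so by Lagrange H is not a subgroup.

No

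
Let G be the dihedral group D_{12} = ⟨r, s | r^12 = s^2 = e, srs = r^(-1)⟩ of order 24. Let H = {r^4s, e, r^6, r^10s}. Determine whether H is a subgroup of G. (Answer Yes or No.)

Yes

|H| = 4 divides |G| = 24, consistent with Lagrange.
H contains the identity, every element's inverse is in H, and H is closed under ·: it is a subgroup.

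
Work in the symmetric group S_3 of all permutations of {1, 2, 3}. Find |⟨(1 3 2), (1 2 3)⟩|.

|⟨(1 3 2)⟩| = 3 and |⟨(1 2 3)⟩| = 3, so |H| is a multiple of lcm(3, 3) = 3 and divides |G| = 6.
Closing under the operation: H = {e, (1 2 3), (1 3 2)}, so |H| = 3.

3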